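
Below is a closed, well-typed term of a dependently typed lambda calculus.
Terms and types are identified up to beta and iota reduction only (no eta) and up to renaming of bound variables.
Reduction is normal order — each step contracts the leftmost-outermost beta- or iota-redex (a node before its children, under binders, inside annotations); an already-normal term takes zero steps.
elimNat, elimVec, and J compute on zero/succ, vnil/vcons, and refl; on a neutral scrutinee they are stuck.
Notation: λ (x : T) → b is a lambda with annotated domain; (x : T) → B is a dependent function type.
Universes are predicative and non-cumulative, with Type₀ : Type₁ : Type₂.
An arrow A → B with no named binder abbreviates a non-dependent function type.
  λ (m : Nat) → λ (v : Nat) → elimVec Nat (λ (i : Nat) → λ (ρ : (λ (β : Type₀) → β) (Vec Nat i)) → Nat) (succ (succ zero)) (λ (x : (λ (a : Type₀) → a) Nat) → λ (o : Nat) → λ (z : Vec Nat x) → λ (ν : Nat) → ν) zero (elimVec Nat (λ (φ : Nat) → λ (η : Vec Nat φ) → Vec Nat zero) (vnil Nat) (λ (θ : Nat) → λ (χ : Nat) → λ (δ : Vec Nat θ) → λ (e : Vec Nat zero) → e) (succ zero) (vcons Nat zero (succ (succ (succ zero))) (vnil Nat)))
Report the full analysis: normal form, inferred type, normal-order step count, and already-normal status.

normal form:
  λ (m : Nat) → λ (v : Nat) → succ (succ zero)
the term's type:
  Nat → Nat → Nat
reduction steps (normal order): 9
started in normal form: no
first contracted redex: a beta-redex


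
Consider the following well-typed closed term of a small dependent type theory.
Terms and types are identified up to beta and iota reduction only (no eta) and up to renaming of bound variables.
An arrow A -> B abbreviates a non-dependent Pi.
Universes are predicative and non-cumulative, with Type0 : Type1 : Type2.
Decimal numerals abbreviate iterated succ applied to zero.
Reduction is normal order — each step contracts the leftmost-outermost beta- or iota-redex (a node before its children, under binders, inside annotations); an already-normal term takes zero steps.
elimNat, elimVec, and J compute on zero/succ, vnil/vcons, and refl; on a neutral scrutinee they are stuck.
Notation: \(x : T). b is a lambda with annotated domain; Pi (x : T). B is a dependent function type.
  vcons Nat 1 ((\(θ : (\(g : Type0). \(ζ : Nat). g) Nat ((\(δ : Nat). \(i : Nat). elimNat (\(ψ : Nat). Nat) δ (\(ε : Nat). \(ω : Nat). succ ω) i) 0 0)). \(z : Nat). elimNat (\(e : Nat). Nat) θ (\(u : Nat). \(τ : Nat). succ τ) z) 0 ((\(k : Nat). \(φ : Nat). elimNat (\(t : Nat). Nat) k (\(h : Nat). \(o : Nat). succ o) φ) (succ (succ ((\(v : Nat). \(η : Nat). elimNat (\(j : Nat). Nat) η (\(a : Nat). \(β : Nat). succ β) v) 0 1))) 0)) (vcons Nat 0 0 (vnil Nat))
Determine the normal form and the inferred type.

resulting normal form:
  vcons Nat 1 3 (vcons Nat 0 0 (vnil Nat))
the term's type:
  Vec Nat 2
observation: the term reaches its normal form after 18 normal-order steps.


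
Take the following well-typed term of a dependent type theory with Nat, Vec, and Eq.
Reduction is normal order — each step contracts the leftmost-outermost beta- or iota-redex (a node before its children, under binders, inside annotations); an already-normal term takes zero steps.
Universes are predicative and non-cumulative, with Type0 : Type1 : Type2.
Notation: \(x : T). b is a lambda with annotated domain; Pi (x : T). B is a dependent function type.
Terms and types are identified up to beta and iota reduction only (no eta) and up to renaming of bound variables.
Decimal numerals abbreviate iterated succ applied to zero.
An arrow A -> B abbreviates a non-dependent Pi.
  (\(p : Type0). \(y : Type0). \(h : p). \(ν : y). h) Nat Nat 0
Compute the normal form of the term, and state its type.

normal form:
  \(p : Nat). 0
the term's type:
  Nat -> Nat


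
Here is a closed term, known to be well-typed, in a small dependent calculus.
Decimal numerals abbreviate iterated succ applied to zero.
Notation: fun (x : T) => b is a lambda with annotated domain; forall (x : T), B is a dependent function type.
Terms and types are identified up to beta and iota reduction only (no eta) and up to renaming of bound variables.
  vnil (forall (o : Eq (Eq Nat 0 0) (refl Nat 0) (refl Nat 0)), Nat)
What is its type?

type:
  Vec (forall (o : Eq (Eq Nat 0 0) (refl Nat 0) (refl Nat 0)), Nat) 0


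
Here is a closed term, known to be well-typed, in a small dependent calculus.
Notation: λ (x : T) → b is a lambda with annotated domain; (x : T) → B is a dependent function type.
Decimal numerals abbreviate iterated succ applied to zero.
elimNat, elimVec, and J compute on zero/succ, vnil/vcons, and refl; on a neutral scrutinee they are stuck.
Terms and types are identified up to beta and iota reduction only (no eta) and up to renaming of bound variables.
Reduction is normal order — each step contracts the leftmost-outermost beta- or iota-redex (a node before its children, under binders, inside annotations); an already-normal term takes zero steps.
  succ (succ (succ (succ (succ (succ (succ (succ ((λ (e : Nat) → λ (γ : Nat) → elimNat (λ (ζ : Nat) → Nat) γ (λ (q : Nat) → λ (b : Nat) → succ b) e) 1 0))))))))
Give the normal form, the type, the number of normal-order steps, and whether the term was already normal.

reduced normal form:
  9
type:
  Nat
reduction steps (normal order): 6
term was already normal: no
first contracted redex: a beta-redex


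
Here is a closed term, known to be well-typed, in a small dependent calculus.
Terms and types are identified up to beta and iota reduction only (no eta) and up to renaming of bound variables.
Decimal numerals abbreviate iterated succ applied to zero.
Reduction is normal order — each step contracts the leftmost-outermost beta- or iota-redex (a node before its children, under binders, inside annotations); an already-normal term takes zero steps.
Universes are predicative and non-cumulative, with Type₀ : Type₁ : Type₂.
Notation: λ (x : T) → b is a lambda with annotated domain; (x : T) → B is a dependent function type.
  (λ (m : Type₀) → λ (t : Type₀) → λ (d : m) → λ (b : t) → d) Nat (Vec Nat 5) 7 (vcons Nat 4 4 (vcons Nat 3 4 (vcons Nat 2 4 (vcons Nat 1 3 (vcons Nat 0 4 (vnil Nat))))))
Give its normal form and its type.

normal form:
  7
inferred type:
  Nat


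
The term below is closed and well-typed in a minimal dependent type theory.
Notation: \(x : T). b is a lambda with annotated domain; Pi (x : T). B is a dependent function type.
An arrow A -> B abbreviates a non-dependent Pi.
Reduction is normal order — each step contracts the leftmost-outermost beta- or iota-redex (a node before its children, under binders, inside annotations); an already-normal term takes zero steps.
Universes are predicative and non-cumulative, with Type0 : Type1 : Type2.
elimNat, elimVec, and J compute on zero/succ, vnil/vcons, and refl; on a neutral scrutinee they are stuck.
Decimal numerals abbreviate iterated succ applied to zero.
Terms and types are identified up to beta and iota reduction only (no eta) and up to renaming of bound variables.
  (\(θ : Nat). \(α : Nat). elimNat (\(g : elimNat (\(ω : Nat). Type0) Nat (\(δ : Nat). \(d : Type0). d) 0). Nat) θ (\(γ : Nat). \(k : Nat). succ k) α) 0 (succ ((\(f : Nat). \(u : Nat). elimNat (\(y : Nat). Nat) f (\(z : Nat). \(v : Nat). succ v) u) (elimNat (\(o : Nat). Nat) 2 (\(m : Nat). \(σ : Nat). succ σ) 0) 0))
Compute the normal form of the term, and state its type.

resulting normal form:
  3
inferred type:
  Nat


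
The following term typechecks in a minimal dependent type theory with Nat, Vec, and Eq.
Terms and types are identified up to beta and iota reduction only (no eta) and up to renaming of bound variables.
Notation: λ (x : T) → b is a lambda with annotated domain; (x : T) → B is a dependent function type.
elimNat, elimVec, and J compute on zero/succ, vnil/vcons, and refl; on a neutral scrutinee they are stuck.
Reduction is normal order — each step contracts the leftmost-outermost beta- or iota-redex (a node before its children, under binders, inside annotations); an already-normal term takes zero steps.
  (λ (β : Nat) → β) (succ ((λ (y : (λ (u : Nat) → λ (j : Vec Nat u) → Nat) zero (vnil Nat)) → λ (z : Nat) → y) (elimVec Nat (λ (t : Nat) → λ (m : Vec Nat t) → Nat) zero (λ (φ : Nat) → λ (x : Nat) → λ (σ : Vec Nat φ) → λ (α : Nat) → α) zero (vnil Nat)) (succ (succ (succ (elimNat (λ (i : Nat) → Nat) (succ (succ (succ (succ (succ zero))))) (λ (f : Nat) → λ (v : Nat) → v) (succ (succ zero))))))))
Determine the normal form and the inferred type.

normal form:
  succ zero
the term's type:
  Nat
observation: 4 normal-order steps separate the term from its normal form.


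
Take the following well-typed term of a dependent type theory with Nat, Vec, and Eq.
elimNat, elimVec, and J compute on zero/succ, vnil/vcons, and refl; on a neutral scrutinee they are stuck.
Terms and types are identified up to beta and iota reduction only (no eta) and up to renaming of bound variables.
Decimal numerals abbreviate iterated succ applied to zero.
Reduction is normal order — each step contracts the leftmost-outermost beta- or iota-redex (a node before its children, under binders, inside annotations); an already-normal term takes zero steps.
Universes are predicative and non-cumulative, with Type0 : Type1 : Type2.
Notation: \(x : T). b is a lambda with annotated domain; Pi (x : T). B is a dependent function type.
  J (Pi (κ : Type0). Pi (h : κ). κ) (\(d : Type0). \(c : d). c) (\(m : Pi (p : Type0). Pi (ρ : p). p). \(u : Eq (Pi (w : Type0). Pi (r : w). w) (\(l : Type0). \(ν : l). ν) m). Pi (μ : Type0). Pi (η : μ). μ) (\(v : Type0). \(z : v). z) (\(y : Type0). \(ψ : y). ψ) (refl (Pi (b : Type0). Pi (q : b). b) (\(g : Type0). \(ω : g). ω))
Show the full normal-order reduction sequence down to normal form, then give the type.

normal-order reduction sequence:
  J (Pi (κ : Type0). Pi (h : κ). κ) (\(d : Type0). \(c : d). c) (\(m : Pi (p : Type0). Pi (ρ : p). p). \(u : Eq (Pi (w : Type0). Pi (r : w). w) (\(l : Type0). \(ν : l). ν) m). Pi (μ : Type0). Pi (η : μ). μ) (\(v : Type0). \(z : v). z) (\(y : Type0). \(ψ : y). ψ) (refl (Pi (b : Type0). Pi (q : b). b) (\(g : Type0). \(ω : g). ω))
  ~> \(κ : Type0). \(h : κ). h
type:
  Pi (κ : Type0). Pi (h : κ). κ


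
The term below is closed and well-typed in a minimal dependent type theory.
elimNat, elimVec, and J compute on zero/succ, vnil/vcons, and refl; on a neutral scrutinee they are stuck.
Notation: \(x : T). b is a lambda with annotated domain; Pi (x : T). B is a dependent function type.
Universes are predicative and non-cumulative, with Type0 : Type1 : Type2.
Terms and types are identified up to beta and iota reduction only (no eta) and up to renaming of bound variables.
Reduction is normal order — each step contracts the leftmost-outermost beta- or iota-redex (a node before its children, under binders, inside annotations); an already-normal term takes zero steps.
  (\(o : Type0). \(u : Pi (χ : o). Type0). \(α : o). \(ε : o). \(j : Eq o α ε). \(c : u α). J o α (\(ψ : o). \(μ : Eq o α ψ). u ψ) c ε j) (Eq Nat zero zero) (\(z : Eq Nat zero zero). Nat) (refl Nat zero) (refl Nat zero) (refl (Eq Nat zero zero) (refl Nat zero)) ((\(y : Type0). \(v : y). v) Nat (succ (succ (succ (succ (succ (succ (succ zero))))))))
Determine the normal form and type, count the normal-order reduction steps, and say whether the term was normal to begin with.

resulting normal form:
  succ (succ (succ (succ (succ (succ (succ zero))))))
the term's type:
  Nat
reduction steps (normal order): 9
started in normal form: no
first contracted redex: a beta-redex


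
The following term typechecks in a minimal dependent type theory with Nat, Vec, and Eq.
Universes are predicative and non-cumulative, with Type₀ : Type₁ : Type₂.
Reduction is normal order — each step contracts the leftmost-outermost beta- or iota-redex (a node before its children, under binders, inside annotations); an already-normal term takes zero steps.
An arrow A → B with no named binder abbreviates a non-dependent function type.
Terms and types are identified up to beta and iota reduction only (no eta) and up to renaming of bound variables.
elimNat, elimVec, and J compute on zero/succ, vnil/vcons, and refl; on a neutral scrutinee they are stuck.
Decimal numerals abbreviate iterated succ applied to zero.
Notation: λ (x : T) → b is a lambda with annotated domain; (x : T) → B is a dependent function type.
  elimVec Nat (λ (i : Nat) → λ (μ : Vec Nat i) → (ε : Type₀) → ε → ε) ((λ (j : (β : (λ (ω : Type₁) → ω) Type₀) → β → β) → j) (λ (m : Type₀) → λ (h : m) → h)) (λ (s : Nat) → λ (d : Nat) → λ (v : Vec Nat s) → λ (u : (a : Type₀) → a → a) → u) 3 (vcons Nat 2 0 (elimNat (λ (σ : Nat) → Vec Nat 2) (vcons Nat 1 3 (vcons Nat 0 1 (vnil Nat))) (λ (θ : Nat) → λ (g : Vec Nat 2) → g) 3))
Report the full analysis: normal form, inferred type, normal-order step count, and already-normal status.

reduced normal form:
  λ (i : Type₀) → λ (μ : i) → μ
the term's type:
  (i : Type₀) → i → i
steps to reach normal form (normal order): 27
term was already normal: no
first redex: an elimVec iota-redex


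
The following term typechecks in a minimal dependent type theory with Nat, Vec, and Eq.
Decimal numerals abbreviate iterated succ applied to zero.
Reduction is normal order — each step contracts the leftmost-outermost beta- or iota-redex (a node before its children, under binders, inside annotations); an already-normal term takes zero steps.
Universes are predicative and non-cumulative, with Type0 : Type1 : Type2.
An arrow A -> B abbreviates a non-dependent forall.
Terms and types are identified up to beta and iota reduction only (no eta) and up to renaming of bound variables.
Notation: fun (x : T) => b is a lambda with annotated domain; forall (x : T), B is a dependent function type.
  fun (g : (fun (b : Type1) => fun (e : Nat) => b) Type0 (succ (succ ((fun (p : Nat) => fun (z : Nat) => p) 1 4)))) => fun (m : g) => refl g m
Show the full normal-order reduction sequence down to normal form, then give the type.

normal-order reduction sequence:
  fun (g : (fun (b : Type1) => fun (e : Nat) => b) Type0 (succ (succ ((fun (p : Nat) => fun (z : Nat) => p) 1 4)))) => fun (m : g) => refl g m
  ~> fun (g : (fun (b : Nat) => Type0) (succ (succ ((fun (e : Nat) => fun (p : Nat) => e) 1 4)))) => fun (z : g) => refl g z
  ~> fun (g : Type0) => fun (b : g) => refl g b
inferred type:
  forall (g : Type0), forall (b : g), Eq g b b


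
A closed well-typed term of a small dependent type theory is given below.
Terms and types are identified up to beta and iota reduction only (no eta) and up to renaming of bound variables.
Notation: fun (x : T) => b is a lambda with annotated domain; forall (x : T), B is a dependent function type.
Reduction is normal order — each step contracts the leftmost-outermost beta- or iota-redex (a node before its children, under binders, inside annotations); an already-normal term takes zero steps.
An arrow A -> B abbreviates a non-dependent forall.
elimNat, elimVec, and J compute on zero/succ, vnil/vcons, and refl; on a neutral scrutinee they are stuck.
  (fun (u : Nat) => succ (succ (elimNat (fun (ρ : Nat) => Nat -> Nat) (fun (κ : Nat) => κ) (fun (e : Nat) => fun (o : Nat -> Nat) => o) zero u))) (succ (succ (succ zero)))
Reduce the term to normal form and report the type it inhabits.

reduced normal form:
  succ (succ (succ (succ (succ zero))))
inferred type:
  Nat
observation: the leftmost-outermost redex is a beta-redex, and normalization takes 3 steps.


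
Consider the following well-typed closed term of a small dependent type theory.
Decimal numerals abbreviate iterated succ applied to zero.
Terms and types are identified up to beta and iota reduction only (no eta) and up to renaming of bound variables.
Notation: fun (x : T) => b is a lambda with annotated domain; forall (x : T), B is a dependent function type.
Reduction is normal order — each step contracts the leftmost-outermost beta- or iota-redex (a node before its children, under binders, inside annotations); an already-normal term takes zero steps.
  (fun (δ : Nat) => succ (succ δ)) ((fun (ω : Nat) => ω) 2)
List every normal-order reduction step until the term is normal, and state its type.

normal-order reduction sequence:
  (fun (δ : Nat) => succ (succ δ)) ((fun (ω : Nat) => ω) 2)
  ~> succ (succ ((fun (δ : Nat) => δ) 2))
  ~> 4
inferred type:
  Nat


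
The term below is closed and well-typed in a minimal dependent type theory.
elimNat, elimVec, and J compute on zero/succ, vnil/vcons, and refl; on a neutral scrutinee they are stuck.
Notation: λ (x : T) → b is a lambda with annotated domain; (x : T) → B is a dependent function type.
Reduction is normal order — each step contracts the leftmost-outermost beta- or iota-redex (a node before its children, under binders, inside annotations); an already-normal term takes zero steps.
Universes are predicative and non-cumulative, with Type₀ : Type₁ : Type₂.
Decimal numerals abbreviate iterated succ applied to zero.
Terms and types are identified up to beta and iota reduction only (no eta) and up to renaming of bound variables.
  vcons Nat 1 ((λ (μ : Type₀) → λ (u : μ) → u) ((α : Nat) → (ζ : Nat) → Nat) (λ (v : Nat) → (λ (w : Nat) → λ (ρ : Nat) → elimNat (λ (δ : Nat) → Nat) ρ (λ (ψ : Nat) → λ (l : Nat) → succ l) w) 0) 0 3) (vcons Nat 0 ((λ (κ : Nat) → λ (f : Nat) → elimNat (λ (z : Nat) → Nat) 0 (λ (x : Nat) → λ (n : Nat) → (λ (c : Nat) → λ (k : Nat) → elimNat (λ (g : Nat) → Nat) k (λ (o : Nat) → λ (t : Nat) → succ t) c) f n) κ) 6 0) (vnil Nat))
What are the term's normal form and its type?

resulting normal form:
  vcons Nat 1 3 (vcons Nat 0 0 (vnil Nat))
the term's type:
  Vec Nat 2


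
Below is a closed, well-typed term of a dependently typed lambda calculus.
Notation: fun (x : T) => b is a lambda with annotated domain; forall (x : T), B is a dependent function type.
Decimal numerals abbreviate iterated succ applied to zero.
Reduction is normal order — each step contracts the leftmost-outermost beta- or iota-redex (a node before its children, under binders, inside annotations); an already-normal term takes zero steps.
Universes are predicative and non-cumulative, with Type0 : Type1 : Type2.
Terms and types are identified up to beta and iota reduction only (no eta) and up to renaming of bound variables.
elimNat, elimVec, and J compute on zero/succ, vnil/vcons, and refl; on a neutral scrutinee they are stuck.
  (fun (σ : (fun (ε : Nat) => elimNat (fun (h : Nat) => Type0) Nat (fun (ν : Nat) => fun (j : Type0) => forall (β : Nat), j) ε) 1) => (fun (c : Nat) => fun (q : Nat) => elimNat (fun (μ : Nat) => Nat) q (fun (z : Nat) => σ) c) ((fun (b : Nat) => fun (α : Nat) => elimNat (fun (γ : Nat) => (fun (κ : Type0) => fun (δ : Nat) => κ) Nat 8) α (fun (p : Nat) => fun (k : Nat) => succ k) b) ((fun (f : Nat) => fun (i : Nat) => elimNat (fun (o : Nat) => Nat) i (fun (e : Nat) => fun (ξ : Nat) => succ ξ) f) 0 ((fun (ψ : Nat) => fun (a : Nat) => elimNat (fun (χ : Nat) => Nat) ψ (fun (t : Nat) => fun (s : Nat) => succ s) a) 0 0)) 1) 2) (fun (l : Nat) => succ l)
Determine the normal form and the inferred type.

reduced normal form:
  3
type:
  Nat


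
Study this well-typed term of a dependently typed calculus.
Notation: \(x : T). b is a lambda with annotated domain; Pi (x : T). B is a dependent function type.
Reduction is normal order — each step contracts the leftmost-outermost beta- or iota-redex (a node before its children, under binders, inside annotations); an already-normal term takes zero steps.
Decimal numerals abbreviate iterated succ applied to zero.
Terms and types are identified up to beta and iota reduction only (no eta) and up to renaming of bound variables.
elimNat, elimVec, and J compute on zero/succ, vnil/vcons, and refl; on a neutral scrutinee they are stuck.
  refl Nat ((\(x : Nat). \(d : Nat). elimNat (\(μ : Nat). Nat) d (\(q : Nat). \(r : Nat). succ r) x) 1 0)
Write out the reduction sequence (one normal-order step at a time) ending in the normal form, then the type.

normal-order reduction:
  refl Nat ((\(x : Nat). \(d : Nat). elimNat (\(μ : Nat). Nat) d (\(q : Nat). \(r : Nat). succ r) x) 1 0)
  ~> refl Nat ((\(x : Nat). elimNat (\(d : Nat). Nat) x (\(μ : Nat). \(q : Nat). succ q) 1) 0)
  ~> refl Nat (elimNat (\(x : Nat). Nat) 0 (\(d : Nat). \(μ : Nat). succ μ) 1)
  ~> refl Nat ((\(x : Nat). \(d : Nat). succ d) 0 (elimNat (\(μ : Nat). Nat) 0 (\(q : Nat). \(r : Nat). succ r) 0))
  ~> refl Nat ((\(x : Nat). succ x) (elimNat (\(d : Nat). Nat) 0 (\(μ : Nat). \(q : Nat). succ q) 0))
  ~> refl Nat (succ (elimNat (\(x : Nat). Nat) 0 (\(d : Nat). \(μ : Nat). succ μ) 0))
  ~> refl Nat 1
type:
  Eq Nat 1 1


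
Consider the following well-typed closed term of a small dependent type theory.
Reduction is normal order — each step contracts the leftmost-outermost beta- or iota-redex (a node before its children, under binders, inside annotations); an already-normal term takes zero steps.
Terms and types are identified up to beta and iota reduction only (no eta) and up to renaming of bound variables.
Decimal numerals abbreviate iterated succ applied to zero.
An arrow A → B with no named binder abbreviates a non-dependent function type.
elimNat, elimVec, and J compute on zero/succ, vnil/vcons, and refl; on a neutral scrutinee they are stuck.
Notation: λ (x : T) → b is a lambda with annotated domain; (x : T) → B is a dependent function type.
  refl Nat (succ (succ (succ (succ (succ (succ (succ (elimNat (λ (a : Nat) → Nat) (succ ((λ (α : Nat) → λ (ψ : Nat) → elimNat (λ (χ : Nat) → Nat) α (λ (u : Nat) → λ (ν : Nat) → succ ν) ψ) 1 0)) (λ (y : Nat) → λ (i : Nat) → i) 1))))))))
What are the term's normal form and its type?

reduced normal form:
  refl Nat 9
type:
  Eq Nat 9 9


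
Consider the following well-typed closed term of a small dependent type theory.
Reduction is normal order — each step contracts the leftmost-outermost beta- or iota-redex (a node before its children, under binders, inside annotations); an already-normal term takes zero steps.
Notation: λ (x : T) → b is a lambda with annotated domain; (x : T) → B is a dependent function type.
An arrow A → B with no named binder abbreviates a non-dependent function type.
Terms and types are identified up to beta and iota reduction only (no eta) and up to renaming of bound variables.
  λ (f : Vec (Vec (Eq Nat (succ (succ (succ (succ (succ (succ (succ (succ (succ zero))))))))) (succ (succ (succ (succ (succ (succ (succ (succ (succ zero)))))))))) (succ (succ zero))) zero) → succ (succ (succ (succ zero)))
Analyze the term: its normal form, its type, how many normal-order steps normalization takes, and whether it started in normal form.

normal form:
  λ (f : Vec (Vec (Eq Nat (succ (succ (succ (succ (succ (succ (succ (succ (succ zero))))))))) (succ (succ (succ (succ (succ (succ (succ (succ (succ zero)))))))))) (succ (succ zero))) zero) → succ (succ (succ (succ zero)))
the term's type:
  Vec (Vec (Eq Nat (succ (succ (succ (succ (succ (succ (succ (succ (succ zero))))))))) (succ (succ (succ (succ (succ (succ (succ (succ (succ zero)))))))))) (succ (succ zero))) zero → Nat
reduction steps (normal order): 0
term was already normal: yes


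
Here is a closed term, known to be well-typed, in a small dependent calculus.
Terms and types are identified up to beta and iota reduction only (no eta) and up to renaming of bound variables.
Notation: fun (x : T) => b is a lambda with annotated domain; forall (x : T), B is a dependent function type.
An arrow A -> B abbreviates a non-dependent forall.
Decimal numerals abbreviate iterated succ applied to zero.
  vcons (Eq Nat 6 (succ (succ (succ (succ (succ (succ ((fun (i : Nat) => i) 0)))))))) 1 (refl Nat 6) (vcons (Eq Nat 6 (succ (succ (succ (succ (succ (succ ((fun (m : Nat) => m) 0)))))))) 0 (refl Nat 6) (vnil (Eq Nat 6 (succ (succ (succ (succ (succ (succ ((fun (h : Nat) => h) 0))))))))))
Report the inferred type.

inferred type:
  Vec (Eq Nat 6 6) 2


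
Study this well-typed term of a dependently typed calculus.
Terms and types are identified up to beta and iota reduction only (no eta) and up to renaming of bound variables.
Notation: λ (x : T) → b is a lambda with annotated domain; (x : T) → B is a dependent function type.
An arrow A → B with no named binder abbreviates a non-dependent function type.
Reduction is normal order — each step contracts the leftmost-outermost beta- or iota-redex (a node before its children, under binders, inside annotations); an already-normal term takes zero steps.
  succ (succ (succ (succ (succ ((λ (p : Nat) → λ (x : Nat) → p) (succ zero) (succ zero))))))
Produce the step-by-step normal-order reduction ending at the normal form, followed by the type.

normal-order reduction:
  succ (succ (succ (succ (succ ((λ (p : Nat) → λ (x : Nat) → p) (succ zero) (succ zero))))))
  ~> succ (succ (succ (succ (succ ((λ (p : Nat) → succ zero) (succ zero))))))
  ~> succ (succ (succ (succ (succ (succ zero)))))
inferred type:
  Nat


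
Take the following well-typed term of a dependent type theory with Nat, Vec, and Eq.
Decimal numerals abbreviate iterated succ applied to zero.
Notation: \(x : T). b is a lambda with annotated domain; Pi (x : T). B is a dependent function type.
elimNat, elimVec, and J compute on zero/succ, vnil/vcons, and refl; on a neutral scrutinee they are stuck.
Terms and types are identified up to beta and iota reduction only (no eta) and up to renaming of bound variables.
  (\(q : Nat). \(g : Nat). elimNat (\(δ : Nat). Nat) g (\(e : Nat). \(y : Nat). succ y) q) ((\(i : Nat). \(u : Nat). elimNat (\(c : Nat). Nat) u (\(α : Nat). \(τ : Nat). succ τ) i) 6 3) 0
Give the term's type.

inferred type:
  Nat


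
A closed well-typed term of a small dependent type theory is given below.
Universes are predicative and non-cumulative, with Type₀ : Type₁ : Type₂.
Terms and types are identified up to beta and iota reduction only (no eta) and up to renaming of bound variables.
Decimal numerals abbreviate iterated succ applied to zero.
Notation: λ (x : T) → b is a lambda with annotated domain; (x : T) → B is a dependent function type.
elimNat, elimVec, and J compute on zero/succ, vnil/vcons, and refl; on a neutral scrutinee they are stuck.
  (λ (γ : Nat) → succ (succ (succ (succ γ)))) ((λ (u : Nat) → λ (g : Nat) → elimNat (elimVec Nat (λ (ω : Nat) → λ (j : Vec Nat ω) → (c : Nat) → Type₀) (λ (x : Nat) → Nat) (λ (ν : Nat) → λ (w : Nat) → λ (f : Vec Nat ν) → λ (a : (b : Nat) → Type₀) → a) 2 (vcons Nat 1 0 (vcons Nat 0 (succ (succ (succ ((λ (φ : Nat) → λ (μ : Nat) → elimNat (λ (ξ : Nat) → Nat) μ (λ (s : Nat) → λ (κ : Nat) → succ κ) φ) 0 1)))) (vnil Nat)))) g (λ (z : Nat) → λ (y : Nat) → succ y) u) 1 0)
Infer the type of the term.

inferred type:
  Nat


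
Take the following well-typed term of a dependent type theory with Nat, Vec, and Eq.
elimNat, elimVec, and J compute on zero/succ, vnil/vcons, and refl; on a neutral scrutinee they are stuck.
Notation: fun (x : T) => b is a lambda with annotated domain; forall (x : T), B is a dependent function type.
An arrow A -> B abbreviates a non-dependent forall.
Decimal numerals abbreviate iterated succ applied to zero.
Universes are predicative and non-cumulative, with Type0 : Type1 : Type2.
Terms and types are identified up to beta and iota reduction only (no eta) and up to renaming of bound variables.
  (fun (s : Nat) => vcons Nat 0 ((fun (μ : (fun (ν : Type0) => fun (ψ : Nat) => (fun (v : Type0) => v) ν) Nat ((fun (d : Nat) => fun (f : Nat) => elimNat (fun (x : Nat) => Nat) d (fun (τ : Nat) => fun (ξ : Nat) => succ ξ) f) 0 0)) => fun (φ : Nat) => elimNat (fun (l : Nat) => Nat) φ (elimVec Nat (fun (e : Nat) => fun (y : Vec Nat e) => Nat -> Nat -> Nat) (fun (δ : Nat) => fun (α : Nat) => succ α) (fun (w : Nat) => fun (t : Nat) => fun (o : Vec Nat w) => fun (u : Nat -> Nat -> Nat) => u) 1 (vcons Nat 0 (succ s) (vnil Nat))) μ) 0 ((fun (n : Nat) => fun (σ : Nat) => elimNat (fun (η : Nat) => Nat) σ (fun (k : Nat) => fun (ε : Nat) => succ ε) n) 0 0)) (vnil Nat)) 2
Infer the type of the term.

inferred type:
  Vec Nat 1


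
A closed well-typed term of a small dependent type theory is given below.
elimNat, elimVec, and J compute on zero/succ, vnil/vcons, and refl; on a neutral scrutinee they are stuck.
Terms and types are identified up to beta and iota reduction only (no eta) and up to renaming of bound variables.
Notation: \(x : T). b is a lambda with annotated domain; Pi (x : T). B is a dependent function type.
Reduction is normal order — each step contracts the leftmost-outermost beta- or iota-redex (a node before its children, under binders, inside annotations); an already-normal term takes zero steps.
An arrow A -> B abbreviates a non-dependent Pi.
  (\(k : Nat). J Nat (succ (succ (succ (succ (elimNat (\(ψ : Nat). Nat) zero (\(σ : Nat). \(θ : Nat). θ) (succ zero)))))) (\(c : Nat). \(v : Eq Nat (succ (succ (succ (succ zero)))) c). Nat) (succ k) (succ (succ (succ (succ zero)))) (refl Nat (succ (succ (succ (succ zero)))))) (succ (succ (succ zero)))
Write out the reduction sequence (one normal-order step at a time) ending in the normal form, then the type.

normal-order reduction:
  (\(k : Nat). J Nat (succ (succ (succ (succ (elimNat (\(ψ : Nat). Nat) zero (\(σ : Nat). \(θ : Nat). θ) (succ zero)))))) (\(c : Nat). \(v : Eq Nat (succ (succ (succ (succ zero)))) c). Nat) (succ k) (succ (succ (succ (succ zero)))) (refl Nat (succ (succ (succ (succ zero)))))) (succ (succ (succ zero)))
  ~> J Nat (succ (succ (succ (succ (elimNat (\(k : Nat). Nat) zero (\(ψ : Nat). \(σ : Nat). σ) (succ zero)))))) (\(θ : Nat). \(c : Eq Nat (succ (succ (succ (succ zero)))) θ). Nat) (succ (succ (succ (succ zero)))) (succ (succ (succ (succ zero)))) (refl Nat (succ (succ (succ (succ zero)))))
  ~> succ (succ (succ (succ zero)))
type:
  Nat


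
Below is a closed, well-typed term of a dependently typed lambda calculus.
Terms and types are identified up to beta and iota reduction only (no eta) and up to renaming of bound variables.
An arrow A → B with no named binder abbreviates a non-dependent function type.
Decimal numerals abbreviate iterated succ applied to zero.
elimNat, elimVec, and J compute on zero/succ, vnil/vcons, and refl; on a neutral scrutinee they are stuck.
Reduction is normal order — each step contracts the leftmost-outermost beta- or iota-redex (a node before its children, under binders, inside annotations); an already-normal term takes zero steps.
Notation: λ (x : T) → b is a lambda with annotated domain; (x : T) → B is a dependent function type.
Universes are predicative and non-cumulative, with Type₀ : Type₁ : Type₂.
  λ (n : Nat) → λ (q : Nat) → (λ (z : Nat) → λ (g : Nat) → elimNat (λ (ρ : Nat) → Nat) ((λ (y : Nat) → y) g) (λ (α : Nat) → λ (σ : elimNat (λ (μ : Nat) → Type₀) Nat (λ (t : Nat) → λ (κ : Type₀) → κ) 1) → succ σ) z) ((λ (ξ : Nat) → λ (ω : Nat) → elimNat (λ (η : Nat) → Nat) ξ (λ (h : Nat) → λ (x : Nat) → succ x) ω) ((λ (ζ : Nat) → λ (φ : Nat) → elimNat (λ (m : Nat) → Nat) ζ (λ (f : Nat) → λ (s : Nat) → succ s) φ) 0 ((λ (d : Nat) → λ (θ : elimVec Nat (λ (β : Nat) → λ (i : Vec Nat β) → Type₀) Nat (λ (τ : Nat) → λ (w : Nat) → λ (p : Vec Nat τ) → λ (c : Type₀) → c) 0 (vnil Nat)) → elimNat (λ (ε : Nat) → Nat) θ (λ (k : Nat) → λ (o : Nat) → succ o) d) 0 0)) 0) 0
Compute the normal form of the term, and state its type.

resulting normal form:
  λ (n : Nat) → λ (q : Nat) → 0
type:
  Nat → Nat → Nat
observation: normalization takes exactly 17 steps under the normal-order strategy.


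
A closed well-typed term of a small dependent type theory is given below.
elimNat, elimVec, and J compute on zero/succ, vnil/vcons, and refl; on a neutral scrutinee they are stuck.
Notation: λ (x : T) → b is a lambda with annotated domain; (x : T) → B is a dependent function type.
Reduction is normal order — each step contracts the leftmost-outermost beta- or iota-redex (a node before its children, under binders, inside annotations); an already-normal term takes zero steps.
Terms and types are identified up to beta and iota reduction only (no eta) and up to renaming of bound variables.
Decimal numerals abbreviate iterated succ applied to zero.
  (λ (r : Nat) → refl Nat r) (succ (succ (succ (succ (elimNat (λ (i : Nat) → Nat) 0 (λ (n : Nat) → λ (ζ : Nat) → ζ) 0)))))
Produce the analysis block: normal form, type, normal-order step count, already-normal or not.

reduced normal form:
  refl Nat 4
type:
  Eq Nat 4 4
steps to reach normal form (normal order): 2
already normal: no
first redex: a beta-redex


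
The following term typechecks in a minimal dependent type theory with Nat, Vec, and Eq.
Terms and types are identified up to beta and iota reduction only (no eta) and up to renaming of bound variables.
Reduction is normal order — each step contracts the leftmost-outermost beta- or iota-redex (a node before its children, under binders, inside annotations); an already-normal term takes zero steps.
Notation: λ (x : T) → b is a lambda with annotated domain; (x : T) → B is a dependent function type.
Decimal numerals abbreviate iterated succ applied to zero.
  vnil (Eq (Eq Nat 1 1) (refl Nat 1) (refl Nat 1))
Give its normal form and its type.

normal form:
  vnil (Eq (Eq Nat 1 1) (refl Nat 1) (refl Nat 1))
the term's type:
  Vec (Eq (Eq Nat 1 1) (refl Nat 1) (refl Nat 1)) 0
observation: the term is already in normal form.


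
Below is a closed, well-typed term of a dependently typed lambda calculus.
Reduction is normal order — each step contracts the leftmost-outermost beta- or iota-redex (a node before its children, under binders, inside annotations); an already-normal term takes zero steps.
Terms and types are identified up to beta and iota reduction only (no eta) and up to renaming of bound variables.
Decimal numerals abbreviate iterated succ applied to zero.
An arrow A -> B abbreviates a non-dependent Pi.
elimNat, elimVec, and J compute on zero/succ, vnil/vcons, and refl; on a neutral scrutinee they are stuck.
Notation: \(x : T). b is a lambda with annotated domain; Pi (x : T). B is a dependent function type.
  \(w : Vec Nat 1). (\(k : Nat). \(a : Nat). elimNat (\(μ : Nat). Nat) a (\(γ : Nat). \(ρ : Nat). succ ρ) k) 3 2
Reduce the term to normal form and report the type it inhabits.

resulting normal form:
  \(w : Vec Nat 1). 5
the term's type:
  Vec Nat 1 -> Nat
observation: the term reaches its normal form after 12 normal-order steps.


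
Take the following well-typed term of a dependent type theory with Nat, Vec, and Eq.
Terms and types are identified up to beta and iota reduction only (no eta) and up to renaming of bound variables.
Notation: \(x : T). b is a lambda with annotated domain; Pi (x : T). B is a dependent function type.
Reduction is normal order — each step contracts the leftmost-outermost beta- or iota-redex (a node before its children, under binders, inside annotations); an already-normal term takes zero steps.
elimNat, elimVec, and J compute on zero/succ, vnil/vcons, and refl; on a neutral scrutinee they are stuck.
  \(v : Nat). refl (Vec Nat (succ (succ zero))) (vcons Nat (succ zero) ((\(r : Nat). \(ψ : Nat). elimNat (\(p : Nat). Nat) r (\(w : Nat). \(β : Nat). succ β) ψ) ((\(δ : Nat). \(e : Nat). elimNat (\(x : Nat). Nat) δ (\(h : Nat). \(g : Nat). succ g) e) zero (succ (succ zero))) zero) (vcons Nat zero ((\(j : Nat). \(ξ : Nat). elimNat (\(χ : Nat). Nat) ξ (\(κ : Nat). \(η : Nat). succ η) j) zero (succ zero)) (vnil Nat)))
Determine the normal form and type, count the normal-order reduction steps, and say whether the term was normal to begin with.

normal form:
  \(v : Nat). refl (Vec Nat (succ (succ zero))) (vcons Nat (succ zero) (succ (succ zero)) (vcons Nat zero (succ zero) (vnil Nat)))
type:
  Pi (v : Nat). Eq (Vec Nat (succ (succ zero))) (vcons Nat (succ zero) (succ (succ zero)) (vcons Nat zero (succ zero) (vnil Nat))) (vcons Nat (succ zero) (succ (succ zero)) (vcons Nat zero (succ zero) (vnil Nat)))
normal-order step count: 15
already normal: no
first redex: a beta-redex


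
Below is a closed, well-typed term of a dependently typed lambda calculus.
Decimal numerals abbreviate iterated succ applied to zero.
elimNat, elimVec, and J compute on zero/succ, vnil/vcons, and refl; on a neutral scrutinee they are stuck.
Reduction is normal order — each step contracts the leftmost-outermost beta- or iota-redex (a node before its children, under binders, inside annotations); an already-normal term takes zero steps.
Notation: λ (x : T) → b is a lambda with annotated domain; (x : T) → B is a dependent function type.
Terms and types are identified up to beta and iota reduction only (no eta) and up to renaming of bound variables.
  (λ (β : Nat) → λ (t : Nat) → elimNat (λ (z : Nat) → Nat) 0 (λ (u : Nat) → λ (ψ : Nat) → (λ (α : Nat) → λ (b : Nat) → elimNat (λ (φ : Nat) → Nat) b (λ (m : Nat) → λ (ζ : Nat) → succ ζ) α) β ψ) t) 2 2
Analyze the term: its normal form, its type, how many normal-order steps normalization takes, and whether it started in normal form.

normal form:
  4
the term's type:
  Nat
normal-order step count: 27
started in normal form: no
first redex: a beta-redex


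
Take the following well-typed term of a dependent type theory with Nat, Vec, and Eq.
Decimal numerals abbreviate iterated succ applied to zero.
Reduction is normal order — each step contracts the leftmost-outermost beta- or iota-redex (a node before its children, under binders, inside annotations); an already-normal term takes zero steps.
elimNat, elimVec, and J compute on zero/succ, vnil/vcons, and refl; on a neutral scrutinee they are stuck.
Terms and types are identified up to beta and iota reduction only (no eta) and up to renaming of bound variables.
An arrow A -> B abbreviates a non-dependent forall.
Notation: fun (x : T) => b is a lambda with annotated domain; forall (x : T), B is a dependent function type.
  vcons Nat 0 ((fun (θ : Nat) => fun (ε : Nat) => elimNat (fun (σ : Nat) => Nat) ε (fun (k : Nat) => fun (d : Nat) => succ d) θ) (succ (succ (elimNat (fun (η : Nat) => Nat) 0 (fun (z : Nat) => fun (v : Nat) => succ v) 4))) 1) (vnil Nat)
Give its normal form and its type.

reduced normal form:
  vcons Nat 0 7 (vnil Nat)
inferred type:
  Vec Nat 1


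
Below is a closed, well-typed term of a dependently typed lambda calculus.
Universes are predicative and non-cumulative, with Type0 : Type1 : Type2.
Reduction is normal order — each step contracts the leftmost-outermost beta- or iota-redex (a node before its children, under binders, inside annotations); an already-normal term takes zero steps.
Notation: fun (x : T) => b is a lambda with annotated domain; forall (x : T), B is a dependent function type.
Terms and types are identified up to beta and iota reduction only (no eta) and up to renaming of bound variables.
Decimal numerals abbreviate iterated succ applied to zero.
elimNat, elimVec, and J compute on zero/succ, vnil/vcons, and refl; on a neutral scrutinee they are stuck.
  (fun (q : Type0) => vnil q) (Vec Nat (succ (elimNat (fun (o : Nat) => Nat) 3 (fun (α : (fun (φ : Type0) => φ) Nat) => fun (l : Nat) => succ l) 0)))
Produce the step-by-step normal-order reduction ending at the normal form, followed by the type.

reduction (normal order):
  (fun (q : Type0) => vnil q) (Vec Nat (succ (elimNat (fun (o : Nat) => Nat) 3 (fun (α : (fun (φ : Type0) => φ) Nat) => fun (l : Nat) => succ l) 0)))
  ~> vnil (Vec Nat (succ (elimNat (fun (q : Nat) => Nat) 3 (fun (o : (fun (α : Type0) => α) Nat) => fun (φ : Nat) => succ φ) 0)))
  ~> vnil (Vec Nat 4)
inferred type:
  Vec (Vec Nat 4) 0


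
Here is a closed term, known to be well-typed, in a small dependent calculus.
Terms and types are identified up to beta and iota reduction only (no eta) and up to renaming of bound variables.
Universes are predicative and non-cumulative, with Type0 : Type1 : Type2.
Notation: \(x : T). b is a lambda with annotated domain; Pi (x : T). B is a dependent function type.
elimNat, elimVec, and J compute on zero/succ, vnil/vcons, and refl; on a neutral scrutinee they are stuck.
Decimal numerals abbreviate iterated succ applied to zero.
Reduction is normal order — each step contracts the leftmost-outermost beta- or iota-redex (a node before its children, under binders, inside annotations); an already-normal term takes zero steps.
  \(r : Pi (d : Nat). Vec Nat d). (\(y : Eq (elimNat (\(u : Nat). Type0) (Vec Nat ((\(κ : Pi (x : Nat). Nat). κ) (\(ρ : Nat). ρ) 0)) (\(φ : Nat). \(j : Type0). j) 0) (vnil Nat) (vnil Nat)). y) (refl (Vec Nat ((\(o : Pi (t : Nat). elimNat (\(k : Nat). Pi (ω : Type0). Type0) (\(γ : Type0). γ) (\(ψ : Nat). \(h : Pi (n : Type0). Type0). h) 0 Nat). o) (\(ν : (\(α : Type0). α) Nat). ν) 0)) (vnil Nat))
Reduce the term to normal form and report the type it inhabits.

normal form:
  \(r : Pi (d : Nat). Vec Nat d). refl (Vec Nat 0) (vnil Nat)
type:
  Pi (r : Pi (d : Nat). Vec Nat d). Eq (Vec Nat 0) (vnil Nat) (vnil Nat)
observation: reduction starts at a beta-redex, and 3 normal-order steps reach the normal form.
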